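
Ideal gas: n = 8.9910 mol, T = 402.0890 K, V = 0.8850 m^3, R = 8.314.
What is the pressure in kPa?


P = nRT/V = 8.9910 * 8.314 * 402.0890 / 0.8850
= 30056.6248 / 0.8850 = 33962.2879 Pa = 33.9623 kPa

33.9623 kPa


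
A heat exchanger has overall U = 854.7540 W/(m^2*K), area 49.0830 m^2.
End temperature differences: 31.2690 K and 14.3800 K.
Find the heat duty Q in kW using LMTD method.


LMTD = 21.7421 K
Q = 854.7540 * 49.0830 * 21.7421 = 912164.5708 W = 912.1646 kW

912.1646 kW


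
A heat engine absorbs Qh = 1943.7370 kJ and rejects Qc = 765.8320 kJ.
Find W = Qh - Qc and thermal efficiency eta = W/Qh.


W = 1943.7370 - 765.8320 = 1177.9050 kJ
eta = 1177.9050 / 1943.7370 = 0.6060 = 60.6000%

W = 1177.9050 kJ, eta = 60.6000%


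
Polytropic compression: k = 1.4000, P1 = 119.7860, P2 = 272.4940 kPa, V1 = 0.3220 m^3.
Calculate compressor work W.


(k-1)/k = 0.2857
(P2/P1)^exp = 1.2647
W = 3.5000 * 119.7860 * 0.3220 * (1.2647 - 1) = 35.7336 kJ

35.7336 kJ


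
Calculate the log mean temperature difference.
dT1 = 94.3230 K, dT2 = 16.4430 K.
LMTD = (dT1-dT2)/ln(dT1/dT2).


dT1/dT2 = 5.7364
ln(dT1/dT2) = 1.7468
LMTD = 77.8800 / 1.7468 = 44.5837 K

44.5837 K


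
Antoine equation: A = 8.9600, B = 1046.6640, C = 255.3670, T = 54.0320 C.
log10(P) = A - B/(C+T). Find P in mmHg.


C+T = 309.3990
B/(C+T) = 3.3829
log10(P) = 8.9600 - 3.3829 = 5.5771
P = 10^5.5771 = 377664.4159 mmHg

377664.4159 mmHg


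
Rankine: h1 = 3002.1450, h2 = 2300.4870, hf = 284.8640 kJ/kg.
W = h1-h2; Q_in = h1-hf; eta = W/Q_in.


W = 701.6580 kJ/kg
Q_in = 2717.2810 kJ/kg
eta = 0.2582 = 25.8221%

eta = 25.8221%


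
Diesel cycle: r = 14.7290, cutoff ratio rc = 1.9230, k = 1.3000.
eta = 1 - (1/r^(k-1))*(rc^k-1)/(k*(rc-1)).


r^(k-1) = 2.2411
rc^k = 2.3398
eta = 0.5018 = 50.1766%

50.1766%


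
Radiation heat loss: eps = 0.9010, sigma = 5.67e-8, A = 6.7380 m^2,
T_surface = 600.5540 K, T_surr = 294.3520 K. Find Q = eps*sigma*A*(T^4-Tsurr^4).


T^4 = 1.3008e+11
Tsurr^4 = 7.5070e+09
Q = 0.9010 * 5.67e-8 * 6.7380 * 1.2257e+11 = 42192.1023 W

42192.1023 W


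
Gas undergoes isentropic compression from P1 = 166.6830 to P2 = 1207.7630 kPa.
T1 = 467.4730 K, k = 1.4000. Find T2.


(k-1)/k = 0.2857
(P2/P1)^exp = 1.7609
T2 = 467.4730 * 1.7609 = 823.1835 K

823.1835 K


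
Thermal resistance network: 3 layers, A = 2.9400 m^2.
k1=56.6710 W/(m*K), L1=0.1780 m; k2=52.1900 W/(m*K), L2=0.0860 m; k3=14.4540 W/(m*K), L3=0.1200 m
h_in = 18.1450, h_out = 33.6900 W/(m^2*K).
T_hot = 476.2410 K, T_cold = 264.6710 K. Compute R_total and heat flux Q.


R_conv_in = 1/(18.1450*2.9400) = 0.0187
R_1 = 0.1780/(56.6710*2.9400) = 0.0011
R_2 = 0.0860/(52.1900*2.9400) = 0.0006
R_3 = 0.1200/(14.4540*2.9400) = 0.0028
R_conv_out = 1/(33.6900*2.9400) = 0.0101
R_total = 0.0333 K/W
Q = 211.5700 / 0.0333 = 6354.5594 W

R_total = 0.0333 K/W, Q = 6354.5594 W


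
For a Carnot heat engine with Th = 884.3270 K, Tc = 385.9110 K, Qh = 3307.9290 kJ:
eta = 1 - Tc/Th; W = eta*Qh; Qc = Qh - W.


eta = 1 - 385.9110/884.3270 = 0.5636
W = 0.5636 * 3307.9290 = 1864.3836 kJ
Qc = 3307.9290 - 1864.3836 = 1443.5454 kJ

eta = 56.3611%, W = 1864.3836 kJ, Qc = 1443.5454 kJ


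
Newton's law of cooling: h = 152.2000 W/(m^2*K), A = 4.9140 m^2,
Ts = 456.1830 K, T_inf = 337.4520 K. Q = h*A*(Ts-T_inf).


dT = 118.7310 K
Q = 152.2000 * 4.9140 * 118.7310 = 88800.1972 W

88800.1972 W


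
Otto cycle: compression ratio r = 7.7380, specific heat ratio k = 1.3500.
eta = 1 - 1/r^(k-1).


r^(k-1) = 2.0465
eta = 1 - 1/2.0465 = 0.5114 = 51.1370%

51.1370%


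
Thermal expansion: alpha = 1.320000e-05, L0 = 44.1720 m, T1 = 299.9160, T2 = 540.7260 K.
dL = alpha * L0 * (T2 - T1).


dT = 240.8100 K
dL = 1.320000e-05 * 44.1720 * 240.8100 = 0.140409 m
L_final = 44.312409 m

dL = 0.140409 m


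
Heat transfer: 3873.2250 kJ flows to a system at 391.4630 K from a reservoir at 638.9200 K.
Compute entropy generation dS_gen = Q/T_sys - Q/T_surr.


dS_sys = 3873.2250/391.4630 = 9.8942 kJ/K
dS_surr = -3873.2250/638.9200 = -6.0621 kJ/K
dS_gen = 9.8942 - 6.0621 = 3.8321 kJ/K (irreversible)

dS_gen = 3.8321 kJ/K, irreversible


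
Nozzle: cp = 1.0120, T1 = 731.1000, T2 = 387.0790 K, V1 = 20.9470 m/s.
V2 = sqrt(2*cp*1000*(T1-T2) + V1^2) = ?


dT = 344.0210 K
2*cp*1000*dT = 696298.5040
V1^2 = 438.7768
V2 = sqrt(696737.2808) = 834.7079 m/s

834.7079 m/s


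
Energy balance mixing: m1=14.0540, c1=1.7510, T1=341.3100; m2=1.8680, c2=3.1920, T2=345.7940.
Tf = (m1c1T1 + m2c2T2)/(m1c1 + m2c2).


num = 10460.9962
den = 30.5712
Tf = 342.1846 K

342.1846 K


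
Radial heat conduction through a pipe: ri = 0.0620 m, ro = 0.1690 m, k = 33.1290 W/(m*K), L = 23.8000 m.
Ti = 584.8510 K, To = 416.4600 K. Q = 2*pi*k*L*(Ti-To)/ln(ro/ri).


dT = 168.3910 K
ln(ro/ri) = 1.0028
Q = 2*pi*33.1290*23.8000*168.3910 / 1.0028 = 831926.8696 W

831926.8696 W


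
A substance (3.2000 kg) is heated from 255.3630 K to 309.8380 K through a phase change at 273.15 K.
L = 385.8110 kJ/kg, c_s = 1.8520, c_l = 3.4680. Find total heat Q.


Q1 (sensible, solid) = 3.2000 * 1.8520 * 17.7870 = 105.4129 kJ
Q2 (latent) = 3.2000 * 385.8110 = 1234.5952 kJ
Q3 (sensible, liquid) = 3.2000 * 3.4680 * 36.6880 = 407.1487 kJ
Q_total = 1747.1568 kJ

1747.1568 kJ


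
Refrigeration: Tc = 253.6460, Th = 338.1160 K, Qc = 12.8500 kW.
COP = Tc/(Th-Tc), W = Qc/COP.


COP = 253.6460 / 84.4700 = 3.0028
W = 12.8500 / 3.0028 = 4.2793 kW

COP = 3.0028, W = 4.2793 kW


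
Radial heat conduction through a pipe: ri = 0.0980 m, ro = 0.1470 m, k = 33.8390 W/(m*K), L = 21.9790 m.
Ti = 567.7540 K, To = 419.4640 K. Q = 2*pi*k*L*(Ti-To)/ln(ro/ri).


dT = 148.2900 K
ln(ro/ri) = 0.4055
Q = 2*pi*33.8390*21.9790*148.2900 / 0.4055 = 1709085.1300 W

1709085.1300 W


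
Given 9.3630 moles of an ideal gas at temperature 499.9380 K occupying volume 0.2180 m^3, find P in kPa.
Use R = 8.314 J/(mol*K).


P = nRT/V = 9.3630 * 8.314 * 499.9380 / 0.2180
= 38917.1647 / 0.2180 = 178519.1040 Pa = 178.5191 kPa

178.5191 kPa


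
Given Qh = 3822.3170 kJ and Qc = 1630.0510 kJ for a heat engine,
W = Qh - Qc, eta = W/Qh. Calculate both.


W = 3822.3170 - 1630.0510 = 2192.2660 kJ
eta = 2192.2660 / 3822.3170 = 0.5735 = 57.3544%

W = 2192.2660 kJ, eta = 57.3544%


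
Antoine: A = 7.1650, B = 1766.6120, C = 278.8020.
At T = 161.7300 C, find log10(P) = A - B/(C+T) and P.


C+T = 440.5320
B/(C+T) = 4.0102
log10(P) = 7.1650 - 4.0102 = 3.1548
P = 10^3.1548 = 1428.3065 mmHg

1428.3065 mmHg


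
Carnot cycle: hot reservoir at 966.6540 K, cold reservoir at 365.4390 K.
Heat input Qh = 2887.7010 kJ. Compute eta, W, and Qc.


eta = 1 - 365.4390/966.6540 = 0.6220
W = 0.6220 * 2887.7010 = 1796.0192 kJ
Qc = 2887.7010 - 1796.0192 = 1091.6818 kJ

eta = 62.1955%, W = 1796.0192 kJ, Qc = 1091.6818 kJ


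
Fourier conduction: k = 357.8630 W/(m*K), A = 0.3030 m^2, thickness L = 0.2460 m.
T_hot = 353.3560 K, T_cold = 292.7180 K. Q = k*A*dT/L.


dT = 60.6380 K
Q = 357.8630 * 0.3030 * 60.6380 / 0.2460 = 26728.1678 W

26728.1678 W


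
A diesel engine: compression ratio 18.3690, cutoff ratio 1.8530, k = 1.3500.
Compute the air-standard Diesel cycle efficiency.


r^(k-1) = 2.7697
rc^k = 2.2995
eta = 0.5926 = 59.2563%

59.2563%


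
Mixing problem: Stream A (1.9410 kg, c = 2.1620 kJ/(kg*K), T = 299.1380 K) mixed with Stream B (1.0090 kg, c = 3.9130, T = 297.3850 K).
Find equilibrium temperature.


num = 2429.4558
den = 8.1447
Tf = 298.2882 K

298.2882 K


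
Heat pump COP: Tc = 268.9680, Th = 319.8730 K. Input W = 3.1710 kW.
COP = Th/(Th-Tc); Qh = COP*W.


COP = 319.8730 / 50.9050 = 6.2837
Qh = 6.2837 * 3.1710 = 19.9257 kW

COP = 6.2837, Qh = 19.9257 kW


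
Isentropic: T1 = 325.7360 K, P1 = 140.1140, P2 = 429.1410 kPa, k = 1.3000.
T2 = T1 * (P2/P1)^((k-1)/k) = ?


(k-1)/k = 0.2308
(P2/P1)^exp = 1.2947
T2 = 325.7360 * 1.2947 = 421.7421 K

421.7421 K


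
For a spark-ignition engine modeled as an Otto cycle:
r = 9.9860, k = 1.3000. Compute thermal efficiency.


r^(k-1) = 1.9944
eta = 1 - 1/1.9944 = 0.4986 = 49.8602%

49.8602%


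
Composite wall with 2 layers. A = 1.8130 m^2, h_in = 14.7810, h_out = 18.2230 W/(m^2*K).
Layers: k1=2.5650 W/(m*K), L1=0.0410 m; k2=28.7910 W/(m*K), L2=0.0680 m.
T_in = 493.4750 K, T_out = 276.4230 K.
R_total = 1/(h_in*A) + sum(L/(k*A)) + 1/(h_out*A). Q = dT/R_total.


R_conv_in = 1/(14.7810*1.8130) = 0.0373
R_1 = 0.0410/(2.5650*1.8130) = 0.0088
R_2 = 0.0680/(28.7910*1.8130) = 0.0013
R_conv_out = 1/(18.2230*1.8130) = 0.0303
R_total = 0.0777 K/W
Q = 217.0520 / 0.0777 = 2793.3375 W

R_total = 0.0777 K/W, Q = 2793.3375 W


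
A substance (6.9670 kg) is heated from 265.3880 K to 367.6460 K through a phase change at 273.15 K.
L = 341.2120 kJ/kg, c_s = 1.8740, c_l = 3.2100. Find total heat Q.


Q1 (sensible, solid) = 6.9670 * 1.8740 * 7.7620 = 101.3419 kJ
Q2 (latent) = 6.9670 * 341.2120 = 2377.2240 kJ
Q3 (sensible, liquid) = 6.9670 * 3.2100 * 94.4960 = 2113.3152 kJ
Q_total = 4591.8811 kJ

4591.8811 kJ


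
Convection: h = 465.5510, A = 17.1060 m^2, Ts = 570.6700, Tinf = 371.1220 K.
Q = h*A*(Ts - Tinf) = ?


dT = 199.5480 K
Q = 465.5510 * 17.1060 * 199.5480 = 1589143.4818 W

1589143.4818 W


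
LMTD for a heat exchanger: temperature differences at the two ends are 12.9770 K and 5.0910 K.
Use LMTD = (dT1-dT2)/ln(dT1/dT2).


dT1/dT2 = 2.5490
ln(dT1/dT2) = 0.9357
LMTD = 7.8860 / 0.9357 = 8.4279 K

8.4279 K


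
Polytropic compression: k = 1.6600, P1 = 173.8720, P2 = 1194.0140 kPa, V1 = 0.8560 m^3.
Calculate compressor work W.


(k-1)/k = 0.3976
(P2/P1)^exp = 2.1513
W = 2.5152 * 173.8720 * 0.8560 * (2.1513 - 1) = 430.9689 kJ

430.9689 kJ


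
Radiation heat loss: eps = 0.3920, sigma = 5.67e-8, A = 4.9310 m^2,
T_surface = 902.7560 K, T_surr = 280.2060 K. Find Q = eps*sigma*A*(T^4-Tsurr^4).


T^4 = 6.6417e+11
Tsurr^4 = 6.1647e+09
Q = 0.3920 * 5.67e-8 * 4.9310 * 6.5801e+11 = 72116.6993 W

72116.6993 W


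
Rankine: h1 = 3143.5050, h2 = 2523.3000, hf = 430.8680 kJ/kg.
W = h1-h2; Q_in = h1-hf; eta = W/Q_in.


W = 620.2050 kJ/kg
Q_in = 2712.6370 kJ/kg
eta = 0.2286 = 22.8635%

eta = 22.8635%


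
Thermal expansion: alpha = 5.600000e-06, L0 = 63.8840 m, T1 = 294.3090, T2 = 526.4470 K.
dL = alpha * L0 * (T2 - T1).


dT = 232.1380 K
dL = 5.600000e-06 * 63.8840 * 232.1380 = 0.083047 m
L_final = 63.967047 m

dL = 0.083047 m


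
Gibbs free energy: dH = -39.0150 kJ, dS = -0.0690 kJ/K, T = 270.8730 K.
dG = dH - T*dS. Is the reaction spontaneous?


T*dS = 270.8730 * -0.0690 = -18.6902 kJ
dG = -39.0150 + 18.6902 = -20.3248 kJ (spontaneous)

dG = -20.3248 kJ, spontaneous


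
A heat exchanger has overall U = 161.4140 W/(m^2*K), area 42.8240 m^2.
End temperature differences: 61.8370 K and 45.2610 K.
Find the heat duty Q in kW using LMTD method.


LMTD = 53.1186 K
Q = 161.4140 * 42.8240 * 53.1186 = 367176.9530 W = 367.1770 kW

367.1770 kW


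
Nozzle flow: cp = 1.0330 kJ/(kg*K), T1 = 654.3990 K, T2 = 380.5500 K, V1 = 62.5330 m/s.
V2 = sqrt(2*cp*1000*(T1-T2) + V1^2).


dT = 273.8490 K
2*cp*1000*dT = 565772.0340
V1^2 = 3910.3761
V2 = sqrt(569682.4101) = 754.7731 m/s

754.7731 m/s


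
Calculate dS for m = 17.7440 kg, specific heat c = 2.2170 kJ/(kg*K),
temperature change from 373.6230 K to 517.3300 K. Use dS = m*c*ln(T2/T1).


T2/T1 = 1.3846
ln(T2/T1) = 0.3254
dS = 17.7440 * 2.2170 * 0.3254 = 12.8021 kJ/K

12.8021 kJ/K


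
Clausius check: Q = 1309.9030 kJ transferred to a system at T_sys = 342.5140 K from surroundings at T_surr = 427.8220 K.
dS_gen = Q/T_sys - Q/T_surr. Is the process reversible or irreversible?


dS_sys = 1309.9030/342.5140 = 3.8244 kJ/K
dS_surr = -1309.9030/427.8220 = -3.0618 kJ/K
dS_gen = 3.8244 - 3.0618 = 0.7626 kJ/K (irreversible)

dS_gen = 0.7626 kJ/K, irreversible


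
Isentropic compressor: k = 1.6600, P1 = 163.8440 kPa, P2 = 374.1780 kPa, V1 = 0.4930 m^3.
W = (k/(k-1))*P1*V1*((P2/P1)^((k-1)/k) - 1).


(k-1)/k = 0.3976
(P2/P1)^exp = 1.3887
W = 2.5152 * 163.8440 * 0.4930 * (1.3887 - 1) = 78.9601 kJ

78.9601 kJ


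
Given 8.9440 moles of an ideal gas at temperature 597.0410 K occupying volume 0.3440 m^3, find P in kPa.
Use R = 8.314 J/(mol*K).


P = nRT/V = 8.9440 * 8.314 * 597.0410 / 0.3440
= 44396.2171 / 0.3440 = 129058.7707 Pa = 129.0588 kPa

129.0588 kPa


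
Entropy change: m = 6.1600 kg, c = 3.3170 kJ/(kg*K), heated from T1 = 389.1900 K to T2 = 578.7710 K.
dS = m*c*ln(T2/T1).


T2/T1 = 1.4871
ln(T2/T1) = 0.3968
dS = 6.1600 * 3.3170 * 0.3968 = 8.1085 kJ/K

8.1085 kJ/K


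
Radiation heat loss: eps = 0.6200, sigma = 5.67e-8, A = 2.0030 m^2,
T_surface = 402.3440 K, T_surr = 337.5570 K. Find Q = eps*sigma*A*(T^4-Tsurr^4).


T^4 = 2.6205e+10
Tsurr^4 = 1.2983e+10
Q = 0.6200 * 5.67e-8 * 2.0030 * 1.3222e+10 = 931.0038 W

931.0038 W


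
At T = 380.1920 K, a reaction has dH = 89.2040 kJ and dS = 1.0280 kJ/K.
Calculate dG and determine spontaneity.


T*dS = 380.1920 * 1.0280 = 390.8374 kJ
dG = 89.2040 - 390.8374 = -301.6334 kJ (spontaneous)

dG = -301.6334 kJ, spontaneous


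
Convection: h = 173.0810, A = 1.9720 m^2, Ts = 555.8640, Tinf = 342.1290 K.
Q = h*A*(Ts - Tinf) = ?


dT = 213.7350 K
Q = 173.0810 * 1.9720 * 213.7350 = 72951.1180 W

72951.1180 W


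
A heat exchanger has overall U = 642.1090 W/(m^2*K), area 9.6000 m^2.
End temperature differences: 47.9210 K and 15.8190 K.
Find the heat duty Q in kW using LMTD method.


LMTD = 28.9640 K
Q = 642.1090 * 9.6000 * 28.9640 = 178541.1227 W = 178.5411 kW

178.5411 kW


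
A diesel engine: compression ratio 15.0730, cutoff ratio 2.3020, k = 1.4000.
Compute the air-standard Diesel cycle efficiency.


r^(k-1) = 2.9599
rc^k = 3.2133
eta = 0.5898 = 58.9781%

58.9781%


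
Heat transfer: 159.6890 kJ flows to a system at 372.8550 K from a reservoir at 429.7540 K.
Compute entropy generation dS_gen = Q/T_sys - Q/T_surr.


dS_sys = 159.6890/372.8550 = 0.4283 kJ/K
dS_surr = -159.6890/429.7540 = -0.3716 kJ/K
dS_gen = 0.4283 - 0.3716 = 0.0567 kJ/K (irreversible)

dS_gen = 0.0567 kJ/K, irreversible


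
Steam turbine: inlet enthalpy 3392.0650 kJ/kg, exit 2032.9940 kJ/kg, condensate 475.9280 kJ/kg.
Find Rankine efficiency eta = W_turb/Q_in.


W = 1359.0710 kJ/kg
Q_in = 2916.1370 kJ/kg
eta = 0.4661 = 46.6052%

eta = 46.6052%


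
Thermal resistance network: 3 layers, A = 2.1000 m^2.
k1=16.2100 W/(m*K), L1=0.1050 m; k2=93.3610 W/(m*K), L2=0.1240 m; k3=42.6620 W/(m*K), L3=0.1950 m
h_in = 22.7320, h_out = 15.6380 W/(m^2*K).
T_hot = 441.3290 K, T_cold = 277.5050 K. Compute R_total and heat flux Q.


R_conv_in = 1/(22.7320*2.1000) = 0.0209
R_1 = 0.1050/(16.2100*2.1000) = 0.0031
R_2 = 0.1240/(93.3610*2.1000) = 0.0006
R_3 = 0.1950/(42.6620*2.1000) = 0.0022
R_conv_out = 1/(15.6380*2.1000) = 0.0305
R_total = 0.0573 K/W
Q = 163.8240 / 0.0573 = 2859.4350 W

R_total = 0.0573 K/W, Q = 2859.4350 W


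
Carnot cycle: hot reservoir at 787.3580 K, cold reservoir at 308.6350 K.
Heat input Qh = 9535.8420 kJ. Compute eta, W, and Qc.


eta = 1 - 308.6350/787.3580 = 0.6080
W = 0.6080 * 9535.8420 = 5797.9050 kJ
Qc = 9535.8420 - 5797.9050 = 3737.9370 kJ

eta = 60.8012%, W = 5797.9050 kJ, Qc = 3737.9370 kJ


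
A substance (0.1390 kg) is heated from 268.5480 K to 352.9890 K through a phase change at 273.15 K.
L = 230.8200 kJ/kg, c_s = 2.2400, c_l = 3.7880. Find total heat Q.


Q1 (sensible, solid) = 0.1390 * 2.2400 * 4.6020 = 1.4329 kJ
Q2 (latent) = 0.1390 * 230.8200 = 32.0840 kJ
Q3 (sensible, liquid) = 0.1390 * 3.7880 * 79.8390 = 42.0378 kJ
Q_total = 75.5546 kJ

75.5546 kJ


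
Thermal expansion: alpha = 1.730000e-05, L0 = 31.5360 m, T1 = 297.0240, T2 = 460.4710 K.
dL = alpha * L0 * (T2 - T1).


dT = 163.4470 K
dL = 1.730000e-05 * 31.5360 * 163.4470 = 0.089172 m
L_final = 31.625172 m

dL = 0.089172 m


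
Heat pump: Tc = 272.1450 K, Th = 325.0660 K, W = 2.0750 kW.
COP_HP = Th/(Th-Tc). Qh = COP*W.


COP = 325.0660 / 52.9210 = 6.1425
Qh = 6.1425 * 2.0750 = 12.7456 kW

COP = 6.1425, Qh = 12.7456 kW


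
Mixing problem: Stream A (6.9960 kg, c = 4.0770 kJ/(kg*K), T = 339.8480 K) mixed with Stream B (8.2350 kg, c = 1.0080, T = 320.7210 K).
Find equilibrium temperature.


num = 12355.6464
den = 36.8236
Tf = 335.5363 K

335.5363 K


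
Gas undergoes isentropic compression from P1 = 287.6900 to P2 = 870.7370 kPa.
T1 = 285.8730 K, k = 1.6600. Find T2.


(k-1)/k = 0.3976
(P2/P1)^exp = 1.5532
T2 = 285.8730 * 1.5532 = 444.0165 K

444.0165 K


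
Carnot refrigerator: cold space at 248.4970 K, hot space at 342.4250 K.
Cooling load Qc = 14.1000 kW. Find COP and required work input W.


COP = 248.4970 / 93.9280 = 2.6456
W = 14.1000 / 2.6456 = 5.3296 kW

COP = 2.6456, W = 5.3296 kW


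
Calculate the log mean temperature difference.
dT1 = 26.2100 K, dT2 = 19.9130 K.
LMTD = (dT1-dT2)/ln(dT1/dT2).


dT1/dT2 = 1.3162
ln(dT1/dT2) = 0.2748
LMTD = 6.2970 / 0.2748 = 22.9175 K

22.9175 K


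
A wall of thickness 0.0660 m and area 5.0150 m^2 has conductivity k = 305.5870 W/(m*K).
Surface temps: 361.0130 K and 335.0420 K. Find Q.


dT = 25.9710 K
Q = 305.5870 * 5.0150 * 25.9710 / 0.0660 = 603046.1498 W

603046.1498 W


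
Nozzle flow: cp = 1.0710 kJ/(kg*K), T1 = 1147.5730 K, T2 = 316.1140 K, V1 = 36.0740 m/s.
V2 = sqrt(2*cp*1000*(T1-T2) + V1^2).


dT = 831.4590 K
2*cp*1000*dT = 1780985.1780
V1^2 = 1301.3335
V2 = sqrt(1782286.5115) = 1335.0230 m/s

1335.0230 m/s


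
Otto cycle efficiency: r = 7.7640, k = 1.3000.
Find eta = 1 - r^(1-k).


r^(k-1) = 1.8494
eta = 1 - 1/1.8494 = 0.4593 = 45.9278%

45.9278%


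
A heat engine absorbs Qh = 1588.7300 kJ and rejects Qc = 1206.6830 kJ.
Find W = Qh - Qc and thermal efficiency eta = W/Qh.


W = 1588.7300 - 1206.6830 = 382.0470 kJ
eta = 382.0470 / 1588.7300 = 0.2405 = 24.0473%

W = 382.0470 kJ, eta = 24.0473%


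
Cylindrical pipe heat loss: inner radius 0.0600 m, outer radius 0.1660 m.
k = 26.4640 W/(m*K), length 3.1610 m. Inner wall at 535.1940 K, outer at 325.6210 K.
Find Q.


dT = 209.5730 K
ln(ro/ri) = 1.0176
Q = 2*pi*26.4640*3.1610*209.5730 / 1.0176 = 108242.9541 W

108242.9541 W


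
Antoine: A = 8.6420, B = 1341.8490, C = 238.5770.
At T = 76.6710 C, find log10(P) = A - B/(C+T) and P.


C+T = 315.2480
B/(C+T) = 4.2565
log10(P) = 8.6420 - 4.2565 = 4.3855
P = 10^4.3855 = 24294.7841 mmHg

24294.7841 mmHg


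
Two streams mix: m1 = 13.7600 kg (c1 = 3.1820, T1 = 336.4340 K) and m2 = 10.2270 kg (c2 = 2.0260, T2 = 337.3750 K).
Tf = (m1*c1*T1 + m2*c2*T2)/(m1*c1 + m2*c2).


num = 21720.9109
den = 64.5042
Tf = 336.7363 K

336.7363 K


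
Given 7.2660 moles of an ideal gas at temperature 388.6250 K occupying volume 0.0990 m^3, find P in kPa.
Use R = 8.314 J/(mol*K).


P = nRT/V = 7.2660 * 8.314 * 388.6250 / 0.0990
= 23476.6513 / 0.0990 = 237137.8916 Pa = 237.1379 kPa

237.1379 kPa


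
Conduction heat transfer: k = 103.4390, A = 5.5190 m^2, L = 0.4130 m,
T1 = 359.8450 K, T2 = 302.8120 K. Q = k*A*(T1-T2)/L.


dT = 57.0330 K
Q = 103.4390 * 5.5190 * 57.0330 / 0.4130 = 78835.3268 W

78835.3268 W


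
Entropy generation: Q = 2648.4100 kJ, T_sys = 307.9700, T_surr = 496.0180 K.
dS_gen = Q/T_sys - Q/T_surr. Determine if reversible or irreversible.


dS_sys = 2648.4100/307.9700 = 8.5996 kJ/K
dS_surr = -2648.4100/496.0180 = -5.3393 kJ/K
dS_gen = 8.5996 - 5.3393 = 3.2602 kJ/K (irreversible)

dS_gen = 3.2602 kJ/K, irreversible


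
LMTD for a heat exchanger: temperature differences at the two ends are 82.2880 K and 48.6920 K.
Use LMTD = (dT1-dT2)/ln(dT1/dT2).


dT1/dT2 = 1.6900
ln(dT1/dT2) = 0.5247
LMTD = 33.5960 / 0.5247 = 64.0277 K

64.0277 K


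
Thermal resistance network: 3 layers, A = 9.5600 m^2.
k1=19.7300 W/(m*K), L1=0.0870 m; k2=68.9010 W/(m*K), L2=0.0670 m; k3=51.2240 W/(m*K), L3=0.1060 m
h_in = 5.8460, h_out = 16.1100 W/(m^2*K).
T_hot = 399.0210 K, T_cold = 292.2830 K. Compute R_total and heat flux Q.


R_conv_in = 1/(5.8460*9.5600) = 0.0179
R_1 = 0.0870/(19.7300*9.5600) = 0.0005
R_2 = 0.0670/(68.9010*9.5600) = 0.0001
R_3 = 0.1060/(51.2240*9.5600) = 0.0002
R_conv_out = 1/(16.1100*9.5600) = 0.0065
R_total = 0.0252 K/W
Q = 106.7380 / 0.0252 = 4241.4508 W

R_total = 0.0252 K/W, Q = 4241.4508 W


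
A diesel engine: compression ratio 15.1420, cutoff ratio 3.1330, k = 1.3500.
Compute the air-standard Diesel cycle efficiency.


r^(k-1) = 2.5886
rc^k = 4.6725
eta = 0.5073 = 50.7315%

50.7315%


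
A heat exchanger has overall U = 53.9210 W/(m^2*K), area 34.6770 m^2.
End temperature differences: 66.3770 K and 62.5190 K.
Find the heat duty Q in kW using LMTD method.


LMTD = 64.4287 K
Q = 53.9210 * 34.6770 * 64.4287 = 120470.0692 W = 120.4701 kW

120.4701 kW


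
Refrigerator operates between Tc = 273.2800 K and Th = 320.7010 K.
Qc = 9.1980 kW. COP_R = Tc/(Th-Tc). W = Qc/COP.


COP = 273.2800 / 47.4210 = 5.7628
W = 9.1980 / 5.7628 = 1.5961 kW

COP = 5.7628, W = 1.5961 kW


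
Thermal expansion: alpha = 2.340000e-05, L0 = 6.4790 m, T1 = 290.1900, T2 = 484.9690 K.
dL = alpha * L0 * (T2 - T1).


dT = 194.7790 K
dL = 2.340000e-05 * 6.4790 * 194.7790 = 0.029530 m
L_final = 6.508530 m

dL = 0.029530 m


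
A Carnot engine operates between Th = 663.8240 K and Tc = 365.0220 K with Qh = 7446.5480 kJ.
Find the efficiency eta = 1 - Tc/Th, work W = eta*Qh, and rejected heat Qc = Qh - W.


eta = 1 - 365.0220/663.8240 = 0.4501
W = 0.4501 * 7446.5480 = 3351.8575 kJ
Qc = 7446.5480 - 3351.8575 = 4094.6905 kJ

eta = 45.0122%, W = 3351.8575 kJ, Qc = 4094.6905 kJ


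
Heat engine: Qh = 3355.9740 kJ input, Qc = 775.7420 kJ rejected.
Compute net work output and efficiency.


W = 3355.9740 - 775.7420 = 2580.2320 kJ
eta = 2580.2320 / 3355.9740 = 0.7688 = 76.8847%

W = 2580.2320 kJ, eta = 76.8847%


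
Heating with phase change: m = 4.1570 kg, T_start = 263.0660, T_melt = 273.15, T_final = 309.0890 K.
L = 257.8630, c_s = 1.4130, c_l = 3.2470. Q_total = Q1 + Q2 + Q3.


Q1 (sensible, solid) = 4.1570 * 1.4130 * 10.0840 = 59.2318 kJ
Q2 (latent) = 4.1570 * 257.8630 = 1071.9365 kJ
Q3 (sensible, liquid) = 4.1570 * 3.2470 * 35.9390 = 485.0967 kJ
Q_total = 1616.2650 kJ

1616.2650 kJ


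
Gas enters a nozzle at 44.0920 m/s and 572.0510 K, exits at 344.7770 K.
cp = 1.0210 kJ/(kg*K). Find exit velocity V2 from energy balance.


dT = 227.2740 K
2*cp*1000*dT = 464093.5080
V1^2 = 1944.1045
V2 = sqrt(466037.6125) = 682.6695 m/s

682.6695 m/s


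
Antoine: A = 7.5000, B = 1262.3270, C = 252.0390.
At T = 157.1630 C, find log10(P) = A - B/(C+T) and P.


C+T = 409.2020
B/(C+T) = 3.0849
log10(P) = 7.5000 - 3.0849 = 4.4151
P = 10^4.4151 = 26010.5470 mmHg

26010.5470 mmHg


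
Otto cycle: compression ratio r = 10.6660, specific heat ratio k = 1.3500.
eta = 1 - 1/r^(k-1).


r^(k-1) = 2.2898
eta = 1 - 1/2.2898 = 0.5633 = 56.3284%

56.3284%


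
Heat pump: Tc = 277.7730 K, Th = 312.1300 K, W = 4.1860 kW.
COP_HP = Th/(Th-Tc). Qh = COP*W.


COP = 312.1300 / 34.3570 = 9.0849
Qh = 9.0849 * 4.1860 = 38.0294 kW

COP = 9.0849, Qh = 38.0294 kW


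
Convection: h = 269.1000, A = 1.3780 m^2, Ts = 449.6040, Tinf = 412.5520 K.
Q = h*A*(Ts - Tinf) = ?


dT = 37.0520 K
Q = 269.1000 * 1.3780 * 37.0520 = 13739.6152 W

13739.6152 W


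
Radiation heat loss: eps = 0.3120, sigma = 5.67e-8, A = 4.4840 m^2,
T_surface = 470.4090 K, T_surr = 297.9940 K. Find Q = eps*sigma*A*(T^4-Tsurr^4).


T^4 = 4.8967e+10
Tsurr^4 = 7.8855e+09
Q = 0.3120 * 5.67e-8 * 4.4840 * 4.1081e+10 = 3258.7285 W

3258.7285 W


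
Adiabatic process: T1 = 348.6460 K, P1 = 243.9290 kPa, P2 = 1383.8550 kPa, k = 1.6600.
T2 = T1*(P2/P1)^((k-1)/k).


(k-1)/k = 0.3976
(P2/P1)^exp = 1.9940
T2 = 348.6460 * 1.9940 = 695.1829 K

695.1829 K


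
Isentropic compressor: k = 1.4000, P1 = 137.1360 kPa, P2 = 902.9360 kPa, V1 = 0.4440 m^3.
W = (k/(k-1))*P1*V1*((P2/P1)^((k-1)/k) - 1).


(k-1)/k = 0.2857
(P2/P1)^exp = 1.7134
W = 3.5000 * 137.1360 * 0.4440 * (1.7134 - 1) = 152.0322 kJ

152.0322 kJ


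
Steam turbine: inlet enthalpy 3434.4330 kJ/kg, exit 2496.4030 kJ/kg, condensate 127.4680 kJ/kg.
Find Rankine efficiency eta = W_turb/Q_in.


W = 938.0300 kJ/kg
Q_in = 3306.9650 kJ/kg
eta = 0.2837 = 28.3653%

eta = 28.3653%


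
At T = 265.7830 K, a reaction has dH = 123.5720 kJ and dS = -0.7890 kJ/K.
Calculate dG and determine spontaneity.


T*dS = 265.7830 * -0.7890 = -209.7028 kJ
dG = 123.5720 + 209.7028 = 333.2748 kJ (non-spontaneous)

dG = 333.2748 kJ, non-spontaneous


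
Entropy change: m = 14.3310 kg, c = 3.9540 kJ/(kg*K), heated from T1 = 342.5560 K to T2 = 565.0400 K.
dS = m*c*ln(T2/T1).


T2/T1 = 1.6495
ln(T2/T1) = 0.5005
dS = 14.3310 * 3.9540 * 0.5005 = 28.3585 kJ/K

28.3585 kJ/K


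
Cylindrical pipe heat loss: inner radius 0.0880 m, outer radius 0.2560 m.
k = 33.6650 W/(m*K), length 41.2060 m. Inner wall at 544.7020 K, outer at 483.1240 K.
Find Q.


dT = 61.5780 K
ln(ro/ri) = 1.0678
Q = 2*pi*33.6650*41.2060*61.5780 / 1.0678 = 502618.0529 W

502618.0529 W


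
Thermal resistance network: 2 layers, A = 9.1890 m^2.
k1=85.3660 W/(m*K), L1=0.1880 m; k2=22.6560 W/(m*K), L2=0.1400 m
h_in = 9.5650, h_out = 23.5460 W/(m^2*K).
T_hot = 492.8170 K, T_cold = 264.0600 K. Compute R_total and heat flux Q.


R_conv_in = 1/(9.5650*9.1890) = 0.0114
R_1 = 0.1880/(85.3660*9.1890) = 0.0002
R_2 = 0.1400/(22.6560*9.1890) = 0.0007
R_conv_out = 1/(23.5460*9.1890) = 0.0046
R_total = 0.0169 K/W
Q = 228.7570 / 0.0169 = 13526.7321 W

R_total = 0.0169 K/W, Q = 13526.7321 W


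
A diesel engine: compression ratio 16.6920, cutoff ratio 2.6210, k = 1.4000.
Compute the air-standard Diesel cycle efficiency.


r^(k-1) = 3.0832
rc^k = 3.8535
eta = 0.5922 = 59.2187%

59.2187%


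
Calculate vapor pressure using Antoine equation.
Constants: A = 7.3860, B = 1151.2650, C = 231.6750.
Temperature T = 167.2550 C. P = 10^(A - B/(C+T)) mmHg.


C+T = 398.9300
B/(C+T) = 2.8859
log10(P) = 7.3860 - 2.8859 = 4.5001
P = 10^4.5001 = 31631.3527 mmHg

31631.3527 mmHg


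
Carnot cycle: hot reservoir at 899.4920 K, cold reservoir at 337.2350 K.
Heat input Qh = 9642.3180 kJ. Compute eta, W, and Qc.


eta = 1 - 337.2350/899.4920 = 0.6251
W = 0.6251 * 9642.3180 = 6027.2474 kJ
Qc = 9642.3180 - 6027.2474 = 3615.0706 kJ

eta = 62.5083%, W = 6027.2474 kJ, Qc = 3615.0706 kJ


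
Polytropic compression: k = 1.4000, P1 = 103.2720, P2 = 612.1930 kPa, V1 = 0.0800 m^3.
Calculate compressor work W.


(k-1)/k = 0.2857
(P2/P1)^exp = 1.6628
W = 3.5000 * 103.2720 * 0.0800 * (1.6628 - 1) = 19.1645 kJ

19.1645 kJ


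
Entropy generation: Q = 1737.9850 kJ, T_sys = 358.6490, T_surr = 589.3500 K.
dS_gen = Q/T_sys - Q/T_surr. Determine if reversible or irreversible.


dS_sys = 1737.9850/358.6490 = 4.8459 kJ/K
dS_surr = -1737.9850/589.3500 = -2.9490 kJ/K
dS_gen = 4.8459 - 2.9490 = 1.8969 kJ/K (irreversible)

dS_gen = 1.8969 kJ/K, irreversible


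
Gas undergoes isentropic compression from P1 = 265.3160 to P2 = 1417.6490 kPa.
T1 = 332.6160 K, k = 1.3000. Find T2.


(k-1)/k = 0.2308
(P2/P1)^exp = 1.4722
T2 = 332.6160 * 1.4722 = 489.6640 K

489.6640 K


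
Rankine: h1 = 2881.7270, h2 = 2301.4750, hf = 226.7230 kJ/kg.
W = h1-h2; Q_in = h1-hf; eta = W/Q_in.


W = 580.2520 kJ/kg
Q_in = 2655.0040 kJ/kg
eta = 0.2186 = 21.8550%

eta = 21.8550%


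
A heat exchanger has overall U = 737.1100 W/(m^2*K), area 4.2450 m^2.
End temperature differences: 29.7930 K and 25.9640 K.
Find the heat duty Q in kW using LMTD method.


LMTD = 27.8346 K
Q = 737.1100 * 4.2450 * 27.8346 = 87095.4151 W = 87.0954 kW

87.0954 kW


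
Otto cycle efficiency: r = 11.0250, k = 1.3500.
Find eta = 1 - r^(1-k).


r^(k-1) = 2.3165
eta = 1 - 1/2.3165 = 0.5683 = 56.8314%

56.8314%


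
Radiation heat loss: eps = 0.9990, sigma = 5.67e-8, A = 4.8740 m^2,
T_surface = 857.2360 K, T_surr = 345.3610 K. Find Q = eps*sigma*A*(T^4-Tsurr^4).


T^4 = 5.4001e+11
Tsurr^4 = 1.4226e+10
Q = 0.9990 * 5.67e-8 * 4.8740 * 5.2578e+11 = 145157.9929 W

145157.9929 W


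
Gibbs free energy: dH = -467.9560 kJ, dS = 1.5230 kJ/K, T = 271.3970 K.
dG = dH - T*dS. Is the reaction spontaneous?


T*dS = 271.3970 * 1.5230 = 413.3376 kJ
dG = -467.9560 - 413.3376 = -881.2936 kJ (spontaneous)

dG = -881.2936 kJ, spontaneous


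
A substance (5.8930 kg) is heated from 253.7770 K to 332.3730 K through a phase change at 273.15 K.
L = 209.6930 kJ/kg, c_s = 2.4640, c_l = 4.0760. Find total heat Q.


Q1 (sensible, solid) = 5.8930 * 2.4640 * 19.3730 = 281.3028 kJ
Q2 (latent) = 5.8930 * 209.6930 = 1235.7208 kJ
Q3 (sensible, liquid) = 5.8930 * 4.0760 * 59.2230 = 1422.5286 kJ
Q_total = 2939.5523 kJ

2939.5523 kJ


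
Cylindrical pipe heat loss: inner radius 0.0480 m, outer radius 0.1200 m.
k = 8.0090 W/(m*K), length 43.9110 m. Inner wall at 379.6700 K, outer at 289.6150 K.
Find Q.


dT = 90.0550 K
ln(ro/ri) = 0.9163
Q = 2*pi*8.0090*43.9110*90.0550 / 0.9163 = 217173.0979 W

217173.0979 W


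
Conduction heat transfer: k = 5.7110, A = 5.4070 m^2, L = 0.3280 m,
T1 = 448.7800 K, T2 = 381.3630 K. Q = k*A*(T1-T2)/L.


dT = 67.4170 K
Q = 5.7110 * 5.4070 * 67.4170 / 0.3280 = 6346.9359 W

6346.9359 W


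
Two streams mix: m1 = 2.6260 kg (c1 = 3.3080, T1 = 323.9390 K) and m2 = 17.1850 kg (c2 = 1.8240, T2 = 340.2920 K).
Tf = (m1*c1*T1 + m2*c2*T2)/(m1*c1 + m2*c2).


num = 13480.5984
den = 40.0322
Tf = 336.7435 K

336.7435 K


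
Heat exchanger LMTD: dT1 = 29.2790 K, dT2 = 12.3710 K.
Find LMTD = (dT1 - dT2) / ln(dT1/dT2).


dT1/dT2 = 2.3667
ln(dT1/dT2) = 0.8615
LMTD = 16.9080 / 0.8615 = 19.6259 K

19.6259 K


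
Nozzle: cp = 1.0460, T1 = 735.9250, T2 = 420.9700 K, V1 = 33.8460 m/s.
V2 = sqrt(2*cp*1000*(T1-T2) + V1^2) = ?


dT = 314.9550 K
2*cp*1000*dT = 658885.8600
V1^2 = 1145.5517
V2 = sqrt(660031.4117) = 812.4232 m/s

812.4232 m/s


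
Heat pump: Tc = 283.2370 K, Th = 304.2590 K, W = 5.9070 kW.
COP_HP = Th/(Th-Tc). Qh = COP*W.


COP = 304.2590 / 21.0220 = 14.4734
Qh = 14.4734 * 5.9070 = 85.4941 kW

COP = 14.4734, Qh = 85.4941 kW


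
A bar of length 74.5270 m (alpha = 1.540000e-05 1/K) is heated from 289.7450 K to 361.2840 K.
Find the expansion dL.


dT = 71.5390 K
dL = 1.540000e-05 * 74.5270 * 71.5390 = 0.082106 m
L_final = 74.609106 m

dL = 0.082106 m


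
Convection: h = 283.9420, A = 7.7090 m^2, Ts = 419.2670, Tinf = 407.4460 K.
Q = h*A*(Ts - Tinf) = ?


dT = 11.8210 K
Q = 283.9420 * 7.7090 * 11.8210 = 25875.0918 W

25875.0918 W


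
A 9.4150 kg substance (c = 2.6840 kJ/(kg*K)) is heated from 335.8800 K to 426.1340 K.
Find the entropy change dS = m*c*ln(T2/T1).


T2/T1 = 1.2687
ln(T2/T1) = 0.2380
dS = 9.4150 * 2.6840 * 0.2380 = 6.0142 kJ/K

6.0142 kJ/K


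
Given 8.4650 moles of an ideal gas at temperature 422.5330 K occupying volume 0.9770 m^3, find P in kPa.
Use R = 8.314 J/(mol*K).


P = nRT/V = 8.4650 * 8.314 * 422.5330 / 0.9770
= 29737.0317 / 0.9770 = 30437.0846 Pa = 30.4371 kPa

30.4371 kPa


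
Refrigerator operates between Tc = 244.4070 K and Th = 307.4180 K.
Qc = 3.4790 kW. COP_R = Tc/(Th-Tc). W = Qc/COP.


COP = 244.4070 / 63.0110 = 3.8788
W = 3.4790 / 3.8788 = 0.8969 kW

COP = 3.8788, W = 0.8969 kW


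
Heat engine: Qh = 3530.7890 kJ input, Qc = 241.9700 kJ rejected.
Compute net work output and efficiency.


W = 3530.7890 - 241.9700 = 3288.8190 kJ
eta = 3288.8190 / 3530.7890 = 0.9315 = 93.1469%

W = 3288.8190 kJ, eta = 93.1469%


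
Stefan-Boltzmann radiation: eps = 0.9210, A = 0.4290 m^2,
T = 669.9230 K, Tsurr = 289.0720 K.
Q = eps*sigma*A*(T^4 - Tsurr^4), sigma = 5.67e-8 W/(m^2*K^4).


T^4 = 2.0142e+11
Tsurr^4 = 6.9827e+09
Q = 0.9210 * 5.67e-8 * 0.4290 * 1.9444e+11 = 4355.8848 W

4355.8848 W


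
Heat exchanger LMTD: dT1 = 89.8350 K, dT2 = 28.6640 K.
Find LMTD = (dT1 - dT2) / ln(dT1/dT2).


dT1/dT2 = 3.1341
ln(dT1/dT2) = 1.1423
LMTD = 61.1710 / 1.1423 = 53.5492 K

53.5492 K


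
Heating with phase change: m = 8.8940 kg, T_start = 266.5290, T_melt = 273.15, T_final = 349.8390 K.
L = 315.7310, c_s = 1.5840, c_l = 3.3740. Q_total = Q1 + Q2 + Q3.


Q1 (sensible, solid) = 8.8940 * 1.5840 * 6.6210 = 93.2773 kJ
Q2 (latent) = 8.8940 * 315.7310 = 2808.1115 kJ
Q3 (sensible, liquid) = 8.8940 * 3.3740 * 76.6890 = 2301.3108 kJ
Q_total = 5202.6996 kJ

5202.6996 kJ


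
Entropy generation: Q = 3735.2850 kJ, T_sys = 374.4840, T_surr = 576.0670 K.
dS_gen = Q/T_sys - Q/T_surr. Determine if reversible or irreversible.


dS_sys = 3735.2850/374.4840 = 9.9745 kJ/K
dS_surr = -3735.2850/576.0670 = -6.4841 kJ/K
dS_gen = 9.9745 - 6.4841 = 3.4904 kJ/K (irreversible)

dS_gen = 3.4904 kJ/K, irreversible


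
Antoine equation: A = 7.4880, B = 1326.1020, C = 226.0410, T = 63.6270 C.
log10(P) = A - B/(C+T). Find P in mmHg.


C+T = 289.6680
B/(C+T) = 4.5780
log10(P) = 7.4880 - 4.5780 = 2.9100
P = 10^2.9100 = 812.8183 mmHg

812.8183 mmHg


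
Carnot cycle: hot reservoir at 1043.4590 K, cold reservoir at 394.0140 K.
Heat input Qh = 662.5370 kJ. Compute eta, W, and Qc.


eta = 1 - 394.0140/1043.4590 = 0.6224
W = 0.6224 * 662.5370 = 412.3606 kJ
Qc = 662.5370 - 412.3606 = 250.1764 kJ

eta = 62.2396%, W = 412.3606 kJ, Qc = 250.1764 kJ


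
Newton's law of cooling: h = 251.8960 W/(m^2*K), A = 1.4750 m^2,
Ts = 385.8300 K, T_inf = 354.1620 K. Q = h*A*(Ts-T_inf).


dT = 31.6680 K
Q = 251.8960 * 1.4750 * 31.6680 = 11766.1377 W

11766.1377 W


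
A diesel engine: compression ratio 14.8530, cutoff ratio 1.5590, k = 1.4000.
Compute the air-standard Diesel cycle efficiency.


r^(k-1) = 2.9426
rc^k = 1.8620
eta = 0.6257 = 62.5672%

62.5672%


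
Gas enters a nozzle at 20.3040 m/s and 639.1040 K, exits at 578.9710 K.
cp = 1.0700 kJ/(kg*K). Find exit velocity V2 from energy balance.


dT = 60.1330 K
2*cp*1000*dT = 128684.6200
V1^2 = 412.2524
V2 = sqrt(129096.8724) = 359.3005 m/s

359.3005 m/s


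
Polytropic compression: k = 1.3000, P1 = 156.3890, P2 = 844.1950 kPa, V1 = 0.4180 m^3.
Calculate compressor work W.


(k-1)/k = 0.2308
(P2/P1)^exp = 1.4756
W = 4.3333 * 156.3890 * 0.4180 * (1.4756 - 1) = 134.7331 kJ

134.7331 kJ


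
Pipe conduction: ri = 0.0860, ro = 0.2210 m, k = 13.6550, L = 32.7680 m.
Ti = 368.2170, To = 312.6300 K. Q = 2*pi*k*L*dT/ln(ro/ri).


dT = 55.5870 K
ln(ro/ri) = 0.9438
Q = 2*pi*13.6550*32.7680*55.5870 / 0.9438 = 165579.9252 W

165579.9252 W


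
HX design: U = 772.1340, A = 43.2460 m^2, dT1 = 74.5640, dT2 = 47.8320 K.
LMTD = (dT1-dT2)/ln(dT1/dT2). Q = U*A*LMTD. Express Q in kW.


LMTD = 60.2122 K
Q = 772.1340 * 43.2460 * 60.2122 = 2010589.2164 W = 2010.5892 kW

2010.5892 kW


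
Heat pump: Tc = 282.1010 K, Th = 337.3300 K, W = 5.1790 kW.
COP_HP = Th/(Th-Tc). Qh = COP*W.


COP = 337.3300 / 55.2290 = 6.1078
Qh = 6.1078 * 5.1790 = 31.6325 kW

COP = 6.1078, Qh = 31.6325 kW


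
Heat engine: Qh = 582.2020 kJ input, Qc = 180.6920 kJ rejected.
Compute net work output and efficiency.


W = 582.2020 - 180.6920 = 401.5100 kJ
eta = 401.5100 / 582.2020 = 0.6896 = 68.9640%

W = 401.5100 kJ, eta = 68.9640%


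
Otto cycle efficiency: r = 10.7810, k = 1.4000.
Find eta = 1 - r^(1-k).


r^(k-1) = 2.5886
eta = 1 - 1/2.5886 = 0.6137 = 61.3690%

61.3690%


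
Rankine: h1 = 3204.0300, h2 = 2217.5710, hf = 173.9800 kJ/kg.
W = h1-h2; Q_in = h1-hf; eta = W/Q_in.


W = 986.4590 kJ/kg
Q_in = 3030.0500 kJ/kg
eta = 0.3256 = 32.5559%

eta = 32.5559%


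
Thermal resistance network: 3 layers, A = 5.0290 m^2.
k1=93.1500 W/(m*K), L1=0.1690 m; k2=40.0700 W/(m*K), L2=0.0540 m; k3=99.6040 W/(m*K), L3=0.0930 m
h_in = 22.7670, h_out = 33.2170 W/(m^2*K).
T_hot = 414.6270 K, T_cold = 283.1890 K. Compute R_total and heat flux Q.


R_conv_in = 1/(22.7670*5.0290) = 0.0087
R_1 = 0.1690/(93.1500*5.0290) = 0.0004
R_2 = 0.0540/(40.0700*5.0290) = 0.0003
R_3 = 0.0930/(99.6040*5.0290) = 0.0002
R_conv_out = 1/(33.2170*5.0290) = 0.0060
R_total = 0.0155 K/W
Q = 131.4380 / 0.0155 = 8460.9403 W

R_total = 0.0155 K/W, Q = 8460.9403 W


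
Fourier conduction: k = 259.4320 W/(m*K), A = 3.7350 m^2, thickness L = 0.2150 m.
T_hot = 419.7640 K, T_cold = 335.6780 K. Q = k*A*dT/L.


dT = 84.0860 K
Q = 259.4320 * 3.7350 * 84.0860 / 0.2150 = 378965.2457 W

378965.2457 W


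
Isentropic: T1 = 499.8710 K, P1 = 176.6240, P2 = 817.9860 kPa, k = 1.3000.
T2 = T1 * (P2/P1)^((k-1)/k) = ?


(k-1)/k = 0.2308
(P2/P1)^exp = 1.4244
T2 = 499.8710 * 1.4244 = 712.0002 K

712.0002 K


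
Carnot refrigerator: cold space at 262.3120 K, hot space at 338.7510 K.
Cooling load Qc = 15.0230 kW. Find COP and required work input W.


COP = 262.3120 / 76.4390 = 3.4317
W = 15.0230 / 3.4317 = 4.3778 kW

COP = 3.4317, W = 4.3778 kW


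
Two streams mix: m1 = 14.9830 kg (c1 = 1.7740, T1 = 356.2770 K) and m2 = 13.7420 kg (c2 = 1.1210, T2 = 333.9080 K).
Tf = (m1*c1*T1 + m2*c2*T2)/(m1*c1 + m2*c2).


num = 14613.5663
den = 41.9846
Tf = 348.0695 K

348.0695 K


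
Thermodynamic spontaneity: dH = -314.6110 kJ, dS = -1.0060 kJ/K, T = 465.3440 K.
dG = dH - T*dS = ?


T*dS = 465.3440 * -1.0060 = -468.1361 kJ
dG = -314.6110 + 468.1361 = 153.5251 kJ (non-spontaneous)

dG = 153.5251 kJ, non-spontaneous


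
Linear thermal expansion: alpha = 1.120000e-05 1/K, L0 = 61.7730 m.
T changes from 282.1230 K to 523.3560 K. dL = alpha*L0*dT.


dT = 241.2330 K
dL = 1.120000e-05 * 61.7730 * 241.2330 = 0.166899 m
L_final = 61.939899 m

dL = 0.166899 m


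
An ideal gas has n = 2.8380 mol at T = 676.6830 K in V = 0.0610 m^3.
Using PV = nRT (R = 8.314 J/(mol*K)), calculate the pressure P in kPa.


P = nRT/V = 2.8380 * 8.314 * 676.6830 / 0.0610
= 15966.4247 / 0.0610 = 261744.6673 Pa = 261.7447 kPa

261.7447 kPa


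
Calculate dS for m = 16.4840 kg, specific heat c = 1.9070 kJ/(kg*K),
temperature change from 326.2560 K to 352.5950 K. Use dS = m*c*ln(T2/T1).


T2/T1 = 1.0807
ln(T2/T1) = 0.0776
dS = 16.4840 * 1.9070 * 0.0776 = 2.4405 kJ/K

2.4405 kJ/K


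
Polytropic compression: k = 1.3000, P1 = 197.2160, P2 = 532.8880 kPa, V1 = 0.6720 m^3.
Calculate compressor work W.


(k-1)/k = 0.2308
(P2/P1)^exp = 1.2578
W = 4.3333 * 197.2160 * 0.6720 * (1.2578 - 1) = 148.0695 kJ

148.0695 kJ


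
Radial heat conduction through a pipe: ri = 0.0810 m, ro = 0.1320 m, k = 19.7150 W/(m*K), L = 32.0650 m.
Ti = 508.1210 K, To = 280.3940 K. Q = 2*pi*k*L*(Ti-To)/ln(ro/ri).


dT = 227.7270 K
ln(ro/ri) = 0.4884
Q = 2*pi*19.7150*32.0650*227.7270 / 0.4884 = 1852203.7765 W

1852203.7765 W


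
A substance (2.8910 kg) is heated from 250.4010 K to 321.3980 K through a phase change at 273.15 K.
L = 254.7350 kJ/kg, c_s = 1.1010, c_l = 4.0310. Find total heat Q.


Q1 (sensible, solid) = 2.8910 * 1.1010 * 22.7490 = 72.4099 kJ
Q2 (latent) = 2.8910 * 254.7350 = 736.4389 kJ
Q3 (sensible, liquid) = 2.8910 * 4.0310 * 48.2480 = 562.2639 kJ
Q_total = 1371.1127 kJ

1371.1127 kJ


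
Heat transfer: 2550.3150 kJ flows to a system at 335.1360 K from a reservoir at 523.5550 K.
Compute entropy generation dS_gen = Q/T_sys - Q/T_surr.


dS_sys = 2550.3150/335.1360 = 7.6098 kJ/K
dS_surr = -2550.3150/523.5550 = -4.8712 kJ/K
dS_gen = 7.6098 - 4.8712 = 2.7386 kJ/K (irreversible)

dS_gen = 2.7386 kJ/K, irreversible


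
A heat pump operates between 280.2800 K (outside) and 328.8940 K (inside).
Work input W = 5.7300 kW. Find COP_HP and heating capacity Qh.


COP = 328.8940 / 48.6140 = 6.7654
Qh = 6.7654 * 5.7300 = 38.7658 kW

COP = 6.7654, Qh = 38.7658 kW


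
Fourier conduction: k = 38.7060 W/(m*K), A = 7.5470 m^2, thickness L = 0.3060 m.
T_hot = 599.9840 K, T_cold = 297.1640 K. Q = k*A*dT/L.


dT = 302.8200 K
Q = 38.7060 * 7.5470 * 302.8200 / 0.3060 = 289078.4856 W

289078.4856 W


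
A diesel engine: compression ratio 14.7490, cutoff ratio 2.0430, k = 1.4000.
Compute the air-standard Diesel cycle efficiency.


r^(k-1) = 2.9343
rc^k = 2.7188
eta = 0.5989 = 59.8851%

59.8851%


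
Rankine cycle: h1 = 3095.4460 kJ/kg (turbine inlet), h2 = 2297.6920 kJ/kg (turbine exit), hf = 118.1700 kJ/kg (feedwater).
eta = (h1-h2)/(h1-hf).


W = 797.7540 kJ/kg
Q_in = 2977.2760 kJ/kg
eta = 0.2679 = 26.7948%

eta = 26.7948%
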